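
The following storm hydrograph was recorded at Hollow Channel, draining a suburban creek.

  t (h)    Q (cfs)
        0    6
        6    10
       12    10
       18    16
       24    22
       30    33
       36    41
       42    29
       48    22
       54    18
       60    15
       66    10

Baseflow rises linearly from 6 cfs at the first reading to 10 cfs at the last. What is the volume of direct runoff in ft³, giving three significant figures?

Direct-runoff ordinates (Q − Q_b): 0.00, 3.64, 3.27, 8.91, 14.55, 25.18, 32.82, 20.45, 13.09, 8.73, 5.36, 0.00 cfs.
ΣQ_DR = 136.0 cfs.
With Δt = 6 h = 21600 s, V = ΣQ_DR · Δt = 136.0 × 21600 = 2.94 × 10^6 ft³.

V ≈ 2.94 × 10^6 ft³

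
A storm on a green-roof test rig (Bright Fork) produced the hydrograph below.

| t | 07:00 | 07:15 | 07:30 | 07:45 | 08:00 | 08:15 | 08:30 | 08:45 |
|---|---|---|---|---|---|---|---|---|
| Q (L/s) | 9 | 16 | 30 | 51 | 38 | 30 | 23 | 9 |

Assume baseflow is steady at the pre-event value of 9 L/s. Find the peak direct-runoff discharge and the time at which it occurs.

Subtracting baseflow gives direct-runoff ordinates: 0.0, 7.0, 21.0, 42.0, 29.0, 21.0, 14.0, 0.0 L/s.
The maximum is 42.0 L/s, occurring at the reading for t = 07:45.

Q_p = 42.0 L/s at t = 07:45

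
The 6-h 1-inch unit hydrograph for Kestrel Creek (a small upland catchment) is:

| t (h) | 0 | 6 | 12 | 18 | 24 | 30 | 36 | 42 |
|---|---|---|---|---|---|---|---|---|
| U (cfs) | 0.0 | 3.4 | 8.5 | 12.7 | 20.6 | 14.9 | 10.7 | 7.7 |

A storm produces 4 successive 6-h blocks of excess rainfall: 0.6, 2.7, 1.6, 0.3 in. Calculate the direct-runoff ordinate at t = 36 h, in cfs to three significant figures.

Q ≈ 83.4 cfs

By discrete convolution, Q_j = Σ (P_i / 1 in) · U_{j−i}.
At t = 36 h (j=6): Q = (0.6/1)·10.7 + (2.7/1)·14.9 + (1.6/1)·20.6 + (0.3/1)·12.7 = 83.4 cfs.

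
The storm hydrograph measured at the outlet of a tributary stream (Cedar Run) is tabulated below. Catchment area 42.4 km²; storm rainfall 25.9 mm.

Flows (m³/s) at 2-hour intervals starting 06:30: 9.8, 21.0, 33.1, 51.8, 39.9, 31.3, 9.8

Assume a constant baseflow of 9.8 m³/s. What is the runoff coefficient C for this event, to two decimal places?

ΣQ_DR = 128.1 m³/s; V = ΣQ_DR·Δt = 9.223 × 10^5 m³.
Runoff depth d = V / A = 21.75 mm.
C = d / P = 21.75 / 25.9 = 0.84.

C ≈ 0.84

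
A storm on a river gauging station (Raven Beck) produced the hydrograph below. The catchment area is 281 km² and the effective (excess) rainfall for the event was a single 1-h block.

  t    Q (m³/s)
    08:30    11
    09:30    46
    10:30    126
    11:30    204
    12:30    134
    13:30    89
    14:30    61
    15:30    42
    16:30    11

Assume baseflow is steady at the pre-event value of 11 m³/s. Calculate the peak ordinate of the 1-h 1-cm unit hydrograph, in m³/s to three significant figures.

U_p ≈ 241 m³/s

Direct runoff: 0.0, 35.0, 115.0, 193.0, 123.0, 78.0, 50.0, 31.0, 0.0 m³/s; ΣQ_DR = 625.0 m³/s, peak = 193.0 m³/s.
Runoff depth d = ΣQ_DR·Δt / A = 625.0 × 3600 / (281 km²) = 8.007 mm.
The 1-cm UH is the DRH scaled by (10 mm)/d, so U_p = 193.0 × 10/8.007 = 241 m³/s.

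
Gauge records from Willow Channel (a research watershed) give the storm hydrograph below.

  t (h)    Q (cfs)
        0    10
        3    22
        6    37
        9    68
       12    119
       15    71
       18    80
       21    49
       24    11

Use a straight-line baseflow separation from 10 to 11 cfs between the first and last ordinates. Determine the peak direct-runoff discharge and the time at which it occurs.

Q_p = 108.50 cfs at t = 12 h

Subtracting baseflow gives direct-runoff ordinates: 0.00, 11.88, 26.75, 57.62, 108.50, 60.38, 69.25, 38.12, 0.00 cfs.
The maximum is 108.50 cfs, occurring at the reading for t = 12 h.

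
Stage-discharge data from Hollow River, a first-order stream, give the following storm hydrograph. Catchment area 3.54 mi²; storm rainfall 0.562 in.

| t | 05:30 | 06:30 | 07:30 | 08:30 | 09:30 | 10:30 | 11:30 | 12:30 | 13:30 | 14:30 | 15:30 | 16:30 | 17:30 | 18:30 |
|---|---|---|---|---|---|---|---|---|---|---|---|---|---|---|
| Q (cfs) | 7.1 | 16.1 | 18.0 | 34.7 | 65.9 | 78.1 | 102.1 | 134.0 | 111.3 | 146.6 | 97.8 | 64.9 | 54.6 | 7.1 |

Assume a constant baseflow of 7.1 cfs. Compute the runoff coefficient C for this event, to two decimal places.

ΣQ_DR = 838.9 cfs; V = ΣQ_DR·Δt = 3.020 × 10^6 ft³.
Runoff depth d = V / A = 0.3672 in.
C = d / P = 0.3672 / 0.562 = 0.65.

C ≈ 0.65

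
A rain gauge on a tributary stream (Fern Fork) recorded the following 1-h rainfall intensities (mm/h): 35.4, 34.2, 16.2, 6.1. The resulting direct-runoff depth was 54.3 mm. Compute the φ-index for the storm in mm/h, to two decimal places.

φ ≈ 10.50 mm/h

Only the 3 blocks with intensity above φ contribute runoff: 35.4, 34.2, 16.2 mm/h.
Σ(I−φ)·Δt = d  ⇒  (35.4+34.2+16.2 − 3φ)·1 = 54.3
φ = (85.80 − 54.3/1) / 3 = 10.50 mm/h.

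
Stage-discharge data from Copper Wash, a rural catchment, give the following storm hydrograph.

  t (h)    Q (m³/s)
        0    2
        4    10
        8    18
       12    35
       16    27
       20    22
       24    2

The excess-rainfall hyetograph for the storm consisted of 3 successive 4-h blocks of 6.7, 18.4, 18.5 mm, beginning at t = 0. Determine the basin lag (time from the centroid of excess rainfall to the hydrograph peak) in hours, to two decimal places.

t_L ≈ 4.92 h

Centroid of excess rainfall: t_c = Σ P_i·t̄_i / ΣP_i = 7.0826 h (block centres at 2, 6, 10 h).
Hydrograph peak occurs at t = 12 h, so basin lag t_L = 12 − 7.0826 = 4.92 h.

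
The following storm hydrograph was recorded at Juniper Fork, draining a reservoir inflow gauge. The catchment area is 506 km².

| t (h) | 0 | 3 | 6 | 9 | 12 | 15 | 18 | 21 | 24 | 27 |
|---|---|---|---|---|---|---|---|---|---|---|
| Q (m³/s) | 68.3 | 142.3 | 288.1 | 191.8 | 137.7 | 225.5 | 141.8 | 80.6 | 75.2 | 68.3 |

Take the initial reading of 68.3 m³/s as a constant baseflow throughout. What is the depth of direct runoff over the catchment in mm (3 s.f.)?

Direct runoff: 0.0, 74.0, 219.8, 123.5, 69.4, 157.2, 73.5, 12.3, 6.9, 0.0 m³/s; ΣQ_DR = 736.6 m³/s.
V = ΣQ_DR · Δt = 736.6 × 10800 s = 7.955 × 10^6 m³.
Over A = 506 km², depth = V / A = 15.7 mm.

d ≈ 15.7 mm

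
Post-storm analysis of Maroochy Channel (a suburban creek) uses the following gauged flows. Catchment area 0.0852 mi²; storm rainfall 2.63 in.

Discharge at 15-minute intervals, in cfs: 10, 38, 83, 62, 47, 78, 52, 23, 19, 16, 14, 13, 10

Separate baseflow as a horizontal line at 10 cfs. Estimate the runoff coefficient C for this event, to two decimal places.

ΣQ_DR = 335.0 cfs; V = ΣQ_DR·Δt = 3.015 × 10^5 ft³.
Runoff depth d = V / A = 1.523 in.
C = d / P = 1.523 / 2.63 = 0.58.

C ≈ 0.58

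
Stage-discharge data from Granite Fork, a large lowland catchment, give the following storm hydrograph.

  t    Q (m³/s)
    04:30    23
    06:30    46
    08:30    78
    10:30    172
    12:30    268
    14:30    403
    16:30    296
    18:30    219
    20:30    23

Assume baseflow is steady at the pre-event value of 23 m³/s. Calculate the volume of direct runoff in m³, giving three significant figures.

V ≈ 9.51 × 10^6 m³

Direct-runoff ordinates (Q − Q_b): 0.0, 23.0, 55.0, 149.0, 245.0, 380.0, 273.0, 196.0, 0.0 m³/s.
ΣQ_DR = 1321 m³/s.
With Δt = 2 h = 7200 s, V = ΣQ_DR · Δt = 1321 × 7200 = 9.51 × 10^6 m³.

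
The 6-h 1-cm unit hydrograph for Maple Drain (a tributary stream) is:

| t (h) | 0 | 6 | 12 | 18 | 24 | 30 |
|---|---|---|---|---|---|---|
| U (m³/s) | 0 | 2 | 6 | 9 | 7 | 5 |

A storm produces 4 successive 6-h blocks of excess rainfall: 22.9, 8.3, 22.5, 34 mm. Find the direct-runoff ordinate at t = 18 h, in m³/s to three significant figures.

Q ≈ 30.1 m³/s

By discrete convolution, Q_j = Σ (P_i / 10 mm) · U_{j−i}.
At t = 18 h (j=3): Q = (22.9/10)·9 + (8.3/10)·6 + (22.5/10)·2 + (34/10)·0 = 30.1 m³/s.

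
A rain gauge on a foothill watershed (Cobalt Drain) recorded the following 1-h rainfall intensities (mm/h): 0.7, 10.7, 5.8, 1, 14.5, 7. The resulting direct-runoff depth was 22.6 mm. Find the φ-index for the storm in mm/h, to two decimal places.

φ ≈ 3.85 mm/h

Only the 4 blocks with intensity above φ contribute runoff: 10.7, 5.8, 14.5, 7 mm/h.
Σ(I−φ)·Δt = d  ⇒  (10.7+5.8+14.5+7 − 4φ)·1 = 22.6
φ = (38.00 − 22.6/1) / 4 = 3.85 mm/h.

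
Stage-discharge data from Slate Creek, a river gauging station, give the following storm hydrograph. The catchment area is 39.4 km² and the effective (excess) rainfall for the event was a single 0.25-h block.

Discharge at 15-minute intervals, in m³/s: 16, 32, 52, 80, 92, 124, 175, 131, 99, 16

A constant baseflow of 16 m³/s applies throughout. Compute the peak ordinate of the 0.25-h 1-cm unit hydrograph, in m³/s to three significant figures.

Direct runoff: 0.0, 16.0, 36.0, 64.0, 76.0, 108.0, 159.0, 115.0, 83.0, 0.0 m³/s; ΣQ_DR = 657.0 m³/s, peak = 159.0 m³/s.
Runoff depth d = ΣQ_DR·Δt / A = 657.0 × 900 / (39.4 km²) = 15.01 mm.
The 1-cm UH is the DRH scaled by (10 mm)/d, so U_p = 159.0 × 10/15.01 = 106 m³/s.

U_p ≈ 106 m³/s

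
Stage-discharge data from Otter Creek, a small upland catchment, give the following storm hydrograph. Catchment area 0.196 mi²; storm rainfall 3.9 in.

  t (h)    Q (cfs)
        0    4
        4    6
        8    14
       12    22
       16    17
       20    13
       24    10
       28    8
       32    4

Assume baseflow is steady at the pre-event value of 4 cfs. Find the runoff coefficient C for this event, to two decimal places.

ΣQ_DR = 62.00 cfs; V = ΣQ_DR·Δt = 8.928 × 10^5 ft³.
Runoff depth d = V / A = 1.961 in.
C = d / P = 1.961 / 3.9 = 0.50.

C ≈ 0.50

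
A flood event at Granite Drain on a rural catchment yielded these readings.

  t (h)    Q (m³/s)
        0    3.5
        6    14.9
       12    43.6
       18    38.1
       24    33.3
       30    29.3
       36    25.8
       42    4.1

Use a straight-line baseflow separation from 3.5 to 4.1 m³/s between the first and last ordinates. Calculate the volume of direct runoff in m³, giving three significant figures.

Direct-runoff ordinates (Q − Q_b): 0.00, 11.31, 39.93, 34.34, 29.46, 25.37, 21.79, 0.00 m³/s.
ΣQ_DR = 162.2 m³/s.
With Δt = 6 h = 21600 s, V = ΣQ_DR · Δt = 162.2 × 21600 = 3.50 × 10^6 m³.

V ≈ 3.50 × 10^6 m³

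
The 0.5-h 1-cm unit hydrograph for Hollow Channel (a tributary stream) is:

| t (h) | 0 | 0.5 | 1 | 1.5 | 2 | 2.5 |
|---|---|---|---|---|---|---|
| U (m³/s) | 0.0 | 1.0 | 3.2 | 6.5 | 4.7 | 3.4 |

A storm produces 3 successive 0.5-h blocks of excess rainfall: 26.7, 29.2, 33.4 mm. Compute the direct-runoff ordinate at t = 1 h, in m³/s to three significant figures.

Q ≈ 11.5 m³/s

By discrete convolution, Q_j = Σ (P_i / 10 mm) · U_{j−i}.
At t = 1 h (j=2): Q = (26.7/10)·3.2 + (29.2/10)·1.0 + (33.4/10)·0.0 = 11.5 m³/s.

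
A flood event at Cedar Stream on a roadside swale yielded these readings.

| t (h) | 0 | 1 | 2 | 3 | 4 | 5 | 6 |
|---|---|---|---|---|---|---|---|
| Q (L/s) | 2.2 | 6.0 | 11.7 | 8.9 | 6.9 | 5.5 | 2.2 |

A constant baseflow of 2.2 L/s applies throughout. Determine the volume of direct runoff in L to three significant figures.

V ≈ 1.01 × 10^5 L

Direct-runoff ordinates (Q − Q_b): 0.0, 3.8, 9.5, 6.7, 4.7, 3.3, 0.0 L/s.
ΣQ_DR = 28.00 L/s.
With Δt = 1 h = 3600 s, V = ΣQ_DR · Δt = 28.00 × 3600 = 1.01 × 10^5 L.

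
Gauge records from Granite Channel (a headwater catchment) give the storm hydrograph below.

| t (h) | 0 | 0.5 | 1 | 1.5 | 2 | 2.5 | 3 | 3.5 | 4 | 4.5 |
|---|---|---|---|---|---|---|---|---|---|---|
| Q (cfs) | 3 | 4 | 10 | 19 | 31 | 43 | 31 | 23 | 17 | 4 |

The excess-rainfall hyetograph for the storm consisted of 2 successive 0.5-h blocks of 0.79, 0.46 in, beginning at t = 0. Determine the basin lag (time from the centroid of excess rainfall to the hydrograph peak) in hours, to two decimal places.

Centroid of excess rainfall: t_c = Σ P_i·t̄_i / ΣP_i = 0.4340 h (block centres at 0.25, 0.75 h).
Hydrograph peak occurs at t = 2.5 h, so basin lag t_L = 2.5 − 0.4340 = 2.07 h.

t_L ≈ 2.07 h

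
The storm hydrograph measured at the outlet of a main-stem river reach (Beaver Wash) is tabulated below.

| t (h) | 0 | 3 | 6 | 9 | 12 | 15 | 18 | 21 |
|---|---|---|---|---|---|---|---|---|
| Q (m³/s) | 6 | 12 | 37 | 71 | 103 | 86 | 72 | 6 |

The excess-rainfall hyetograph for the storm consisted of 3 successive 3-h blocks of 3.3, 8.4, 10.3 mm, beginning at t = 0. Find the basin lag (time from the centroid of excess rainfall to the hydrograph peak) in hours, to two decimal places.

Centroid of excess rainfall: t_c = Σ P_i·t̄_i / ΣP_i = 5.4545 h (block centres at 1.5, 4.5, 7.5 h).
Hydrograph peak occurs at t = 12 h, so basin lag t_L = 12 − 5.4545 = 6.55 h.

t_L ≈ 6.55 h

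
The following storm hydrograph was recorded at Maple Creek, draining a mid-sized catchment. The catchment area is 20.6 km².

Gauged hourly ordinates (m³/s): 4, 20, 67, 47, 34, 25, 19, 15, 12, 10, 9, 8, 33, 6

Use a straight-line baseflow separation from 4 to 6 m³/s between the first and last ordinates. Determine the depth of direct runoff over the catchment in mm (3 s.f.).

Direct runoff: 0.00, 15.85, 62.69, 42.54, 29.38, 20.23, 14.08, 9.92, 6.77, 4.62, 3.46, 2.31, 27.15, 0.00 m³/s; ΣQ_DR = 239.0 m³/s.
V = ΣQ_DR · Δt = 239.0 × 3600 s = 8.604 × 10^5 m³.
Over A = 20.6 km², depth = V / A = 41.8 mm.

d ≈ 41.8 mm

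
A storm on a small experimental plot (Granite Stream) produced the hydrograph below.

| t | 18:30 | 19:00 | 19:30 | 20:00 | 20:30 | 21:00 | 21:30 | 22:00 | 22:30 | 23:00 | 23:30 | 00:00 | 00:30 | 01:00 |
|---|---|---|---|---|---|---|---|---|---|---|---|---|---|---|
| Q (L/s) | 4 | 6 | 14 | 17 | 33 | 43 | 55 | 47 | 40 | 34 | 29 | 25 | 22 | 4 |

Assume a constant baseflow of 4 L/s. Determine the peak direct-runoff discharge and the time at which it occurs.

Subtracting baseflow gives direct-runoff ordinates: 0.0, 2.0, 10.0, 13.0, 29.0, 39.0, 51.0, 43.0, 36.0, 30.0, 25.0, 21.0, 18.0, 0.0 L/s.
The maximum is 51.0 L/s, occurring at the reading for t = 21:30.

Q_p = 51.0 L/s at t = 21:30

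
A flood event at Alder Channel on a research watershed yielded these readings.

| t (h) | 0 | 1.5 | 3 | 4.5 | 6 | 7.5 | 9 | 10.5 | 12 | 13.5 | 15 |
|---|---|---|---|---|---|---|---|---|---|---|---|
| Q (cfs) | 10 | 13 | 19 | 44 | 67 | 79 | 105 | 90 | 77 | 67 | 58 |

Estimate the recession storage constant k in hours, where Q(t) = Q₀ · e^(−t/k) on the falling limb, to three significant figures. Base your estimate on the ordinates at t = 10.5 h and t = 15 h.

On the falling limb, Q drops from 90 to 58 cfs between t = 10.5 h and t = 15 h (Δt = 4.5 h).
k = −Δt / ln(Q₂/Q₁) = −4.5 / ln(58/90) = 10.2 h.

k ≈ 10.2 h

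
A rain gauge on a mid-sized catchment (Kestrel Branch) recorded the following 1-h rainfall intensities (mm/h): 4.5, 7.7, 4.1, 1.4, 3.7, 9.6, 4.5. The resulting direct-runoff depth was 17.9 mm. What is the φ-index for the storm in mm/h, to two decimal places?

Only the 6 blocks with intensity above φ contribute runoff: 4.5, 7.7, 4.1, 3.7, 9.6, 4.5 mm/h.
Σ(I−φ)·Δt = d  ⇒  (4.5+7.7+4.1+3.7+9.6+4.5 − 6φ)·1 = 17.9
φ = (34.10 − 17.9/1) / 6 = 2.70 mm/h.

φ ≈ 2.70 mm/h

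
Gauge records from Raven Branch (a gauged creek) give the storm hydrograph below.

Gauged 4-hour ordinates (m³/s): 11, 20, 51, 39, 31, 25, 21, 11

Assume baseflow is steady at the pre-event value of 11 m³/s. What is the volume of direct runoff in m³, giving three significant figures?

Direct-runoff ordinates (Q − Q_b): 0.0, 9.0, 40.0, 28.0, 20.0, 14.0, 10.0, 0.0 m³/s.
ΣQ_DR = 121.0 m³/s.
With Δt = 4 h = 14400 s, V = ΣQ_DR · Δt = 121.0 × 14400 = 1.74 × 10^6 m³.

V ≈ 1.74 × 10^6 m³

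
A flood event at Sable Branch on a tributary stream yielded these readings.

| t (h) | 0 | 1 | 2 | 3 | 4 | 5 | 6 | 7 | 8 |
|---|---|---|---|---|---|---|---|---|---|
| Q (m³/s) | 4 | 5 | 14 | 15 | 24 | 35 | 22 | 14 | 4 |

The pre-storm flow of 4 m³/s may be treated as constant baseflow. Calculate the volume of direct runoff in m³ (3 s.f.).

V ≈ 3.64 × 10^5 m³

Direct-runoff ordinates (Q − Q_b): 0.0, 1.0, 10.0, 11.0, 20.0, 31.0, 18.0, 10.0, 0.0 m³/s.
ΣQ_DR = 101.0 m³/s.
With Δt = 1 h = 3600 s, V = ΣQ_DR · Δt = 101.0 × 3600 = 3.64 × 10^5 m³.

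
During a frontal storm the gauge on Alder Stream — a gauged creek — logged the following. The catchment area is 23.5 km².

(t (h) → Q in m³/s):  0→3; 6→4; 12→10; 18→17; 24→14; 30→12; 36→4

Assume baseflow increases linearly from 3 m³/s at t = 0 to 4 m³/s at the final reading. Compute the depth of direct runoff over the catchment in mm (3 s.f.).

d ≈ 36.3 mm

Direct runoff: 0.00, 0.83, 6.67, 13.50, 10.33, 8.17, 0.00 m³/s; ΣQ_DR = 39.50 m³/s.
V = ΣQ_DR · Δt = 39.50 × 21600 s = 8.532 × 10^5 m³.
Over A = 23.5 km², depth = V / A = 36.3 mm.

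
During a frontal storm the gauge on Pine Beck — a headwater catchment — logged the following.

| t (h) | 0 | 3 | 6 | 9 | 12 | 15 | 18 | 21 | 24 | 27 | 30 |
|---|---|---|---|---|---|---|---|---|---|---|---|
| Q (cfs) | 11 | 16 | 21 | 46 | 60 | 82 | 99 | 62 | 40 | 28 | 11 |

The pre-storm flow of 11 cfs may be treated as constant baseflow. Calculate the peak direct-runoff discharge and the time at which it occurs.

Q_p = 88.0 cfs at t = 18 h

Subtracting baseflow gives direct-runoff ordinates: 0.0, 5.0, 10.0, 35.0, 49.0, 71.0, 88.0, 51.0, 29.0, 17.0, 0.0 cfs.
The maximum is 88.0 cfs, occurring at the reading for t = 18 h.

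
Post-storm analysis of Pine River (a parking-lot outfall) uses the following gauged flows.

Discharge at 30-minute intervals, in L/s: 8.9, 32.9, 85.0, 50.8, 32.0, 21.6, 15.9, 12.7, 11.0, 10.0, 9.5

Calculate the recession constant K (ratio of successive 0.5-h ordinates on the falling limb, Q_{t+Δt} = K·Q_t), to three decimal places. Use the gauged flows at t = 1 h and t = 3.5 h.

K ≈ 0.684

Using the recession-limb readings at t = 1 h and t = 3.5 h: Q falls from 85.0 to 12.7 L/s over 5 intervals.
K = (Q₂/Q₁)^(1/5) = (12.7/85.0)^(1/5) = 0.684.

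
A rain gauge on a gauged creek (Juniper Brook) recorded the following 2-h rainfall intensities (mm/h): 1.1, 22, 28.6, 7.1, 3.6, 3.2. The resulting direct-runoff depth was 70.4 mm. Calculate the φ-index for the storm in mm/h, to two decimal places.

Only the 2 blocks with intensity above φ contribute runoff: 22, 28.6 mm/h.
Σ(I−φ)·Δt = d  ⇒  (22+28.6 − 2φ)·2 = 70.4
φ = (50.60 − 70.4/2) / 2 = 7.70 mm/h.

φ ≈ 7.70 mm/h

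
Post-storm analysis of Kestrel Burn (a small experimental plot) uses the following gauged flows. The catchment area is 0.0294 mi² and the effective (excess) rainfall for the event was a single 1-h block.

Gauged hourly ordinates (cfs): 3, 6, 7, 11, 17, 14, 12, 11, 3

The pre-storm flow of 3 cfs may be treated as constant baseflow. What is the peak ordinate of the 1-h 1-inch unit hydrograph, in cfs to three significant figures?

U_p ≈ 4.66 cfs

Direct runoff: 0.0, 3.0, 4.0, 8.0, 14.0, 11.0, 9.0, 8.0, 0.0 cfs; ΣQ_DR = 57.00 cfs, peak = 14.0 cfs.
Runoff depth d = ΣQ_DR·Δt / A = 57.00 × 3600 / (0.0294 mi²) = 3.004 in.
The 1-inch UH is the DRH scaled by (1 in)/d, so U_p = 14.0 × 1/3.004 = 4.66 cfs.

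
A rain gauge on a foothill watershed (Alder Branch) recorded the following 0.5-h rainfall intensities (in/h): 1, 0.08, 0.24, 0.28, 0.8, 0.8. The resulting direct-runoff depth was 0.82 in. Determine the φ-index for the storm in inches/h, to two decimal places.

φ ≈ 0.32 in/h

Only the 3 blocks with intensity above φ contribute runoff: 1, 0.8, 0.8 in/h.
Σ(I−φ)·Δt = d  ⇒  (1+0.8+0.8 − 3φ)·0.5 = 0.82
φ = (2.600 − 0.82/0.5) / 3 = 0.32 in/h.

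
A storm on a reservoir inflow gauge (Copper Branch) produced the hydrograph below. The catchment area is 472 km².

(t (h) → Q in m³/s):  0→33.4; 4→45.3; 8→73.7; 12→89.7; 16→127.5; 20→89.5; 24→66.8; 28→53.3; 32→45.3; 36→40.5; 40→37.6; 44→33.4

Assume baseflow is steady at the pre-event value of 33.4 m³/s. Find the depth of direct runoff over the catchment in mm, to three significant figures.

d ≈ 10.2 mm

Direct runoff: 0.0, 11.9, 40.3, 56.3, 94.1, 56.1, 33.4, 19.9, 11.9, 7.1, 4.2, 0.0 m³/s; ΣQ_DR = 335.2 m³/s.
V = ΣQ_DR · Δt = 335.2 × 14400 s = 4.827 × 10^6 m³.
Over A = 472 km², depth = V / A = 10.2 mm.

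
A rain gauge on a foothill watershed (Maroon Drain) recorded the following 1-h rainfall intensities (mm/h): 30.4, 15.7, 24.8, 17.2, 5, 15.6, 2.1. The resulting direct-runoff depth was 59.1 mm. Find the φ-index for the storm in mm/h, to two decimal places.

φ ≈ 8.92 mm/h

Only the 5 blocks with intensity above φ contribute runoff: 30.4, 15.7, 24.8, 17.2, 15.6 mm/h.
Σ(I−φ)·Δt = d  ⇒  (30.4+15.7+24.8+17.2+15.6 − 5φ)·1 = 59.1
φ = (103.7 − 59.1/1) / 5 = 8.92 mm/h.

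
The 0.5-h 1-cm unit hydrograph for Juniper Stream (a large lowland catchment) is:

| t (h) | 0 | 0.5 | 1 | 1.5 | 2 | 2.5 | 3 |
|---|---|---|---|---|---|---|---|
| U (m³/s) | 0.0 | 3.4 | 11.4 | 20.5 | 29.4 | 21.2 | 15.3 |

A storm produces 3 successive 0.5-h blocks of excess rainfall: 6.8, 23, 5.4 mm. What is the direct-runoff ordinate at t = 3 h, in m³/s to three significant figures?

By discrete convolution, Q_j = Σ (P_i / 10 mm) · U_{j−i}.
At t = 3 h (j=6): Q = (6.8/10)·15.3 + (23/10)·21.2 + (5.4/10)·29.4 = 75.0 m³/s.

Q ≈ 75.0 m³/s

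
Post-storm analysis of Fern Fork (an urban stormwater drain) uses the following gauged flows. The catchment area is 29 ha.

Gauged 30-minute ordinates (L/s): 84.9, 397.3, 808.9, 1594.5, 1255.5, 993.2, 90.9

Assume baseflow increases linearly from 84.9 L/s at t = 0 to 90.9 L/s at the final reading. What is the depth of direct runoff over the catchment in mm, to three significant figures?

d ≈ 28.6 mm

Direct runoff: 0.00, 311.40, 722.00, 1506.60, 1166.60, 903.30, 0.00 L/s; ΣQ_DR = 4610 L/s.
V = ΣQ_DR · Δt = 4610 × 1800 s = 8.298 × 10^6 L.
Over A = 29 ha, depth = V / A = 28.6 mm.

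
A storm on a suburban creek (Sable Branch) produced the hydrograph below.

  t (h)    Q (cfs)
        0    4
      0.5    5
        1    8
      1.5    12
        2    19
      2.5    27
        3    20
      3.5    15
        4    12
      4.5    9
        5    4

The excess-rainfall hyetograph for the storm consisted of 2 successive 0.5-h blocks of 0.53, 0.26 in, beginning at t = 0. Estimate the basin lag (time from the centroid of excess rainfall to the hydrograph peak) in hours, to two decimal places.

t_L ≈ 2.09 h

Centroid of excess rainfall: t_c = Σ P_i·t̄_i / ΣP_i = 0.4146 h (block centres at 0.25, 0.75 h).
Hydrograph peak occurs at t = 2.5 h, so basin lag t_L = 2.5 − 0.4146 = 2.09 h.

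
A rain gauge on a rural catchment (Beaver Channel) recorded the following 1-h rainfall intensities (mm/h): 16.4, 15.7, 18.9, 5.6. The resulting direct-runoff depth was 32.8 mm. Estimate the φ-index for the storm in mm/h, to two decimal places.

Only the 3 blocks with intensity above φ contribute runoff: 16.4, 15.7, 18.9 mm/h.
Σ(I−φ)·Δt = d  ⇒  (16.4+15.7+18.9 − 3φ)·1 = 32.8
φ = (51.00 − 32.8/1) / 3 = 6.07 mm/h.

φ ≈ 6.07 mm/h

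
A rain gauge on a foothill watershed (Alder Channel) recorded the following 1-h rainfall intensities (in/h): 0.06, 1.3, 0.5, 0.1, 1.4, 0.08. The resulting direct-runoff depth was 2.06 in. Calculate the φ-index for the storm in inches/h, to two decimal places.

Only the 3 blocks with intensity above φ contribute runoff: 1.3, 0.5, 1.4 in/h.
Σ(I−φ)·Δt = d  ⇒  (1.3+0.5+1.4 − 3φ)·1 = 2.06
φ = (3.200 − 2.06/1) / 3 = 0.38 in/h.

φ ≈ 0.38 in/h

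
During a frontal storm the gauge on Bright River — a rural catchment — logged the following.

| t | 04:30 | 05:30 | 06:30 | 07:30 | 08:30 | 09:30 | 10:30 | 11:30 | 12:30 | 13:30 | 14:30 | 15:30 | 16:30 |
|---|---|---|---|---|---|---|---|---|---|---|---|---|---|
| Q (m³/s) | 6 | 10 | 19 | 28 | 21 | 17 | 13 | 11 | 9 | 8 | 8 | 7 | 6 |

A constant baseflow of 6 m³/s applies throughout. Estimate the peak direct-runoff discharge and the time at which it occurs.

Subtracting baseflow gives direct-runoff ordinates: 0.0, 4.0, 13.0, 22.0, 15.0, 11.0, 7.0, 5.0, 3.0, 2.0, 2.0, 1.0, 0.0 m³/s.
The maximum is 22.0 m³/s, occurring at the reading for t = 07:30.

Q_p = 22.0 m³/s at t = 07:30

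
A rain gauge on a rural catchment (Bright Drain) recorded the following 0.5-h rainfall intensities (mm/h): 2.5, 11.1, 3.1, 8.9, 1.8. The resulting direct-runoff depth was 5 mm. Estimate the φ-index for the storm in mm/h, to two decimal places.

φ ≈ 5.00 mm/h

Only the 2 blocks with intensity above φ contribute runoff: 11.1, 8.9 mm/h.
Σ(I−φ)·Δt = d  ⇒  (11.1+8.9 − 2φ)·0.5 = 5
φ = (20.00 − 5/0.5) / 2 = 5.00 mm/h.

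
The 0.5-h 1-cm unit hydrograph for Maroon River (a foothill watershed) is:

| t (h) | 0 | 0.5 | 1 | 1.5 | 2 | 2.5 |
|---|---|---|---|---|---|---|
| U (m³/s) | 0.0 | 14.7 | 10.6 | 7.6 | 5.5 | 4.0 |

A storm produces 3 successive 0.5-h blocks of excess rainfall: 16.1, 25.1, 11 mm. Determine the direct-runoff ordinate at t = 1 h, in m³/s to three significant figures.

By discrete convolution, Q_j = Σ (P_i / 10 mm) · U_{j−i}.
At t = 1 h (j=2): Q = (16.1/10)·10.6 + (25.1/10)·14.7 + (11/10)·0.0 = 54.0 m³/s.

Q ≈ 54.0 m³/s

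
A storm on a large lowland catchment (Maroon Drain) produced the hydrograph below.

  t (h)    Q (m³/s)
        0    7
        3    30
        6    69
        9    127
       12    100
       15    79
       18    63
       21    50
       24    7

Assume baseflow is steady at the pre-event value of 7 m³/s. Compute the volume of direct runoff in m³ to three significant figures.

Direct-runoff ordinates (Q − Q_b): 0.0, 23.0, 62.0, 120.0, 93.0, 72.0, 56.0, 43.0, 0.0 m³/s.
ΣQ_DR = 469.0 m³/s.
With Δt = 3 h = 10800 s, V = ΣQ_DR · Δt = 469.0 × 10800 = 5.07 × 10^6 m³.

V ≈ 5.07 × 10^6 m³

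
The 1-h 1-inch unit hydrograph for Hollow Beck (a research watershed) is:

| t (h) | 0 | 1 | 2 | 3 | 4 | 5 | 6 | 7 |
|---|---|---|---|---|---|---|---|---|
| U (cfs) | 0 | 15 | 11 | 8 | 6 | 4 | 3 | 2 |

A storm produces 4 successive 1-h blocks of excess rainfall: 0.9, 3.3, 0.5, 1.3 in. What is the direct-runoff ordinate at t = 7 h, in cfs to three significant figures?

By discrete convolution, Q_j = Σ (P_i / 1 in) · U_{j−i}.
At t = 7 h (j=7): Q = (0.9/1)·2 + (3.3/1)·3 + (0.5/1)·4 + (1.3/1)·6 = 21.5 cfs.

Q ≈ 21.5 cfs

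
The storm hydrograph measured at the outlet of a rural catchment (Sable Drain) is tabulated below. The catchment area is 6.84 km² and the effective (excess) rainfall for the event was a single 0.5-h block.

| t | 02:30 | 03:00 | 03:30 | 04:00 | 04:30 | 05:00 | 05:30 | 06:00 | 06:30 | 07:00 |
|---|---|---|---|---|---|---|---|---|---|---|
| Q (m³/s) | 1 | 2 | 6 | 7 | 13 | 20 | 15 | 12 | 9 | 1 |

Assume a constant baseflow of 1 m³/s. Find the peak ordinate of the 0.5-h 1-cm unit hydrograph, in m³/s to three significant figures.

Direct runoff: 0.0, 1.0, 5.0, 6.0, 12.0, 19.0, 14.0, 11.0, 8.0, 0.0 m³/s; ΣQ_DR = 76.00 m³/s, peak = 19.0 m³/s.
Runoff depth d = ΣQ_DR·Δt / A = 76.00 × 1800 / (6.84 km²) = 20.00 mm.
The 1-cm UH is the DRH scaled by (10 mm)/d, so U_p = 19.0 × 10/20.00 = 9.50 m³/s.

U_p ≈ 9.50 m³/s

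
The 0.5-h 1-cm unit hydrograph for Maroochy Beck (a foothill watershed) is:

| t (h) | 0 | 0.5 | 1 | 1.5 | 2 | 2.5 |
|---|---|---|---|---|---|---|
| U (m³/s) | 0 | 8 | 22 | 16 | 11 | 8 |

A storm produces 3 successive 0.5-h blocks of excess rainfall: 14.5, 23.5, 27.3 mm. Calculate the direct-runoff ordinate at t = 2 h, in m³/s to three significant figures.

By discrete convolution, Q_j = Σ (P_i / 10 mm) · U_{j−i}.
At t = 2 h (j=4): Q = (14.5/10)·11 + (23.5/10)·16 + (27.3/10)·22 = 114 m³/s.

Q ≈ 114 m³/s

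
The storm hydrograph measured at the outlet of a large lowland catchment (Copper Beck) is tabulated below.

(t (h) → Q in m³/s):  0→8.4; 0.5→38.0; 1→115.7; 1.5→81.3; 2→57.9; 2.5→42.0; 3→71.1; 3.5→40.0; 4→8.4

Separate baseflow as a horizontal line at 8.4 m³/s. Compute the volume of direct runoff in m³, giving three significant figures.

Direct-runoff ordinates (Q − Q_b): 0.0, 29.6, 107.3, 72.9, 49.5, 33.6, 62.7, 31.6, 0.0 m³/s.
ΣQ_DR = 387.2 m³/s.
With Δt = 0.5 h = 1800 s, V = ΣQ_DR · Δt = 387.2 × 1800 = 6.97 × 10^5 m³.

V ≈ 6.97 × 10^5 m³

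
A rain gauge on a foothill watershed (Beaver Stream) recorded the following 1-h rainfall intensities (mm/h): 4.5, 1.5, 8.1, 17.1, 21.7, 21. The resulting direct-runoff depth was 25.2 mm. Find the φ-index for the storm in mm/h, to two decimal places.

φ ≈ 11.53 mm/h

Only the 3 blocks with intensity above φ contribute runoff: 17.1, 21.7, 21 mm/h.
Σ(I−φ)·Δt = d  ⇒  (17.1+21.7+21 − 3φ)·1 = 25.2
φ = (59.80 − 25.2/1) / 3 = 11.53 mm/h.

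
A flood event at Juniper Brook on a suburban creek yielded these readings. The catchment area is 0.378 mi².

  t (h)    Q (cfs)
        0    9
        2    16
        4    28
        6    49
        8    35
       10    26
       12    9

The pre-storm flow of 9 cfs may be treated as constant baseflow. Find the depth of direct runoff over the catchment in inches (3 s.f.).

d ≈ 0.894 in

Direct runoff: 0.0, 7.0, 19.0, 40.0, 26.0, 17.0, 0.0 cfs; ΣQ_DR = 109.0 cfs.
V = ΣQ_DR · Δt = 109.0 × 7200 s = 7.848 × 10^5 ft³.
Over A = 0.378 mi², depth = V / A = 0.894 in.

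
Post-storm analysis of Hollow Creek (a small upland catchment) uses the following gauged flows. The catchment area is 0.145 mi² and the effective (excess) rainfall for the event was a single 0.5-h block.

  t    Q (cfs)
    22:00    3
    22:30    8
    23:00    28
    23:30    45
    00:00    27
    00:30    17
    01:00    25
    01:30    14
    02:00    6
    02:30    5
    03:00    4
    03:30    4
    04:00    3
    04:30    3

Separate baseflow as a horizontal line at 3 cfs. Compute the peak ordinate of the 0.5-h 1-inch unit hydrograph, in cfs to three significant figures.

U_p ≈ 52.4 cfs

Direct runoff: 0.0, 5.0, 25.0, 42.0, 24.0, 14.0, 22.0, 11.0, 3.0, 2.0, 1.0, 1.0, 0.0, 0.0 cfs; ΣQ_DR = 150.0 cfs, peak = 42.0 cfs.
Runoff depth d = ΣQ_DR·Δt / A = 150.0 × 1800 / (0.145 mi²) = 0.8015 in.
The 1-inch UH is the DRH scaled by (1 in)/d, so U_p = 42.0 × 1/0.8015 = 52.4 cfs.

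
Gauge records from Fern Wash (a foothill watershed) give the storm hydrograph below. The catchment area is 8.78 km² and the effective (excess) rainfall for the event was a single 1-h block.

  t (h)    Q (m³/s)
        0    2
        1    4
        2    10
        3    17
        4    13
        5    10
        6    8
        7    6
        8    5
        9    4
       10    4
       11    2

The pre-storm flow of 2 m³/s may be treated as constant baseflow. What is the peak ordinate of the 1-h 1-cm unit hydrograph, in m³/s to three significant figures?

Direct runoff: 0.0, 2.0, 8.0, 15.0, 11.0, 8.0, 6.0, 4.0, 3.0, 2.0, 2.0, 0.0 m³/s; ΣQ_DR = 61.00 m³/s, peak = 15.0 m³/s.
Runoff depth d = ΣQ_DR·Δt / A = 61.00 × 3600 / (8.78 km²) = 25.01 mm.
The 1-cm UH is the DRH scaled by (10 mm)/d, so U_p = 15.0 × 10/25.01 = 6.00 m³/s.

U_p ≈ 6.00 m³/s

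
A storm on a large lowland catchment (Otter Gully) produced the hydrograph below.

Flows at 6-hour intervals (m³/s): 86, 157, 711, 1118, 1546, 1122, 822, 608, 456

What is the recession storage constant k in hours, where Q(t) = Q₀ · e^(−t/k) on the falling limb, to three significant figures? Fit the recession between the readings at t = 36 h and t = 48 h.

On the falling limb, Q drops from 822 to 456 m³/s between t = 36 h and t = 48 h (Δt = 12 h).
k = −Δt / ln(Q₂/Q₁) = −12 / ln(456/822) = 20.4 h.

k ≈ 20.4 h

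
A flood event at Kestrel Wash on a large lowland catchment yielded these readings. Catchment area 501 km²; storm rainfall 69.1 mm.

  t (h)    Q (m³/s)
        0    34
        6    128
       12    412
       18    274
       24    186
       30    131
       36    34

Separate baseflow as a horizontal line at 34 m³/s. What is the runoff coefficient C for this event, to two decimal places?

ΣQ_DR = 961.0 m³/s; V = ΣQ_DR·Δt = 2.076 × 10^7 m³.
Runoff depth d = V / A = 41.43 mm.
C = d / P = 41.43 / 69.1 = 0.60.

C ≈ 0.60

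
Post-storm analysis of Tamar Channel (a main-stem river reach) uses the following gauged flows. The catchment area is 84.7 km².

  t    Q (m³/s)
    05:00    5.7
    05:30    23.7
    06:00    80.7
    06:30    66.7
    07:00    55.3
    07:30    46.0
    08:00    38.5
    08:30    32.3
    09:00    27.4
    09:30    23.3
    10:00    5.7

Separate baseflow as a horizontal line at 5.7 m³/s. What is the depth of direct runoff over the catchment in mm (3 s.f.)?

d ≈ 7.28 mm

Direct runoff: 0.0, 18.0, 75.0, 61.0, 49.6, 40.3, 32.8, 26.6, 21.7, 17.6, 0.0 m³/s; ΣQ_DR = 342.6 m³/s.
V = ΣQ_DR · Δt = 342.6 × 1800 s = 6.167 × 10^5 m³.
Over A = 84.7 km², depth = V / A = 7.28 mm.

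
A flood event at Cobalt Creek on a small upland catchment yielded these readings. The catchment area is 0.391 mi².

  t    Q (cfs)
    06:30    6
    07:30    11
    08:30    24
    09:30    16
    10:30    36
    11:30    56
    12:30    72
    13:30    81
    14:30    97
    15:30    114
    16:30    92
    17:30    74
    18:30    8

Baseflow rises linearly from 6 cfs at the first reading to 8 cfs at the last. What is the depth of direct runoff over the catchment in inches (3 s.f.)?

d ≈ 2.36 in

Direct runoff: 0.00, 4.83, 17.67, 9.50, 29.33, 49.17, 65.00, 73.83, 89.67, 106.50, 84.33, 66.17, 0.00 cfs; ΣQ_DR = 596.0 cfs.
V = ΣQ_DR · Δt = 596.0 × 3600 s = 2.146 × 10^6 ft³.
Over A = 0.391 mi², depth = V / A = 2.36 in.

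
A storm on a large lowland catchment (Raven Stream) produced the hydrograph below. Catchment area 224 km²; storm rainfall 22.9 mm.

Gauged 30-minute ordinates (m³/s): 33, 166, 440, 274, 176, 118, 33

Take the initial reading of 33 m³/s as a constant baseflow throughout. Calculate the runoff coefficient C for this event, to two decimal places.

ΣQ_DR = 1009 m³/s; V = ΣQ_DR·Δt = 1.816 × 10^6 m³.
Runoff depth d = V / A = 8.108 mm.
C = d / P = 8.108 / 22.9 = 0.35.

C ≈ 0.35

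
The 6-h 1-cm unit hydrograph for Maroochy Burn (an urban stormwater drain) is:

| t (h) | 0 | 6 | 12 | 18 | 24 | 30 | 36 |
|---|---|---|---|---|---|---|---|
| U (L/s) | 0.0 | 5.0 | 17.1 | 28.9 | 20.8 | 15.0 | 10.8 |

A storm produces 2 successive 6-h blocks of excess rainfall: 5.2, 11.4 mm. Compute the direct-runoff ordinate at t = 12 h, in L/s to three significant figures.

By discrete convolution, Q_j = Σ (P_i / 10 mm) · U_{j−i}.
At t = 12 h (j=2): Q = (5.2/10)·17.1 + (11.4/10)·5.0 = 14.6 L/s.

Q ≈ 14.6 L/s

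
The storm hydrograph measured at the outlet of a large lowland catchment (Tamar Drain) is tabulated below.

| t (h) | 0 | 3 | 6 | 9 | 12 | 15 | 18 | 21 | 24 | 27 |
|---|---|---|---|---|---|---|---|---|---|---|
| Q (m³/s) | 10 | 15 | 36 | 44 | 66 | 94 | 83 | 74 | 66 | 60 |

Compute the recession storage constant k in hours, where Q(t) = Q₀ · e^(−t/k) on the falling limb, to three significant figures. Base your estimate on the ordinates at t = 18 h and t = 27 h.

k ≈ 27.7 h

On the falling limb, Q drops from 83 to 60 m³/s between t = 18 h and t = 27 h (Δt = 9 h).
k = −Δt / ln(Q₂/Q₁) = −9 / ln(60/83) = 27.7 h.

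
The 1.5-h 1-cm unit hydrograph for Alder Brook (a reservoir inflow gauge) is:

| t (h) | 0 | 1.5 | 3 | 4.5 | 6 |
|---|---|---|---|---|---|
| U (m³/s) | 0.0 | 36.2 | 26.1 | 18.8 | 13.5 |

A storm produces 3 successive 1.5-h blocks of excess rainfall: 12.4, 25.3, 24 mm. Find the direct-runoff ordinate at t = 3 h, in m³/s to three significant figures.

By discrete convolution, Q_j = Σ (P_i / 10 mm) · U_{j−i}.
At t = 3 h (j=2): Q = (12.4/10)·26.1 + (25.3/10)·36.2 + (24/10)·0.0 = 124 m³/s.

Q ≈ 124 m³/s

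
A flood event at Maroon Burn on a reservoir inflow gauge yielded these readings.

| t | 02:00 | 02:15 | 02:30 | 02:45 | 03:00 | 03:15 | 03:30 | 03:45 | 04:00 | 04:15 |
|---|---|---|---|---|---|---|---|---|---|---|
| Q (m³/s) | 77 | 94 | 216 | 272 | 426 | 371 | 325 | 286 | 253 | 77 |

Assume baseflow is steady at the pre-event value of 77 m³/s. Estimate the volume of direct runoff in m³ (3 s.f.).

Direct-runoff ordinates (Q − Q_b): 0.0, 17.0, 139.0, 195.0, 349.0, 294.0, 248.0, 209.0, 176.0, 0.0 m³/s.
ΣQ_DR = 1627 m³/s.
With Δt = 0.25 h = 900 s, V = ΣQ_DR · Δt = 1627 × 900 = 1.46 × 10^6 m³.

V ≈ 1.46 × 10^6 m³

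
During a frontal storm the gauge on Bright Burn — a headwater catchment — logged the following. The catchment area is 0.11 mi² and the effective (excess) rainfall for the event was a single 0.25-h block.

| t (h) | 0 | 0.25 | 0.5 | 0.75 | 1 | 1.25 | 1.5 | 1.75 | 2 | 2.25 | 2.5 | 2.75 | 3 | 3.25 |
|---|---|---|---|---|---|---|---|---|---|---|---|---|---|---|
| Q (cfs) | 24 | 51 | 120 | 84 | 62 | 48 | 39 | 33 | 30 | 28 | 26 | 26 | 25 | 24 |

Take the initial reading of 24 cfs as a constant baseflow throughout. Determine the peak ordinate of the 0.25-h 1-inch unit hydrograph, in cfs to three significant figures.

Direct runoff: 0.0, 27.0, 96.0, 60.0, 38.0, 24.0, 15.0, 9.0, 6.0, 4.0, 2.0, 2.0, 1.0, 0.0 cfs; ΣQ_DR = 284.0 cfs, peak = 96.0 cfs.
Runoff depth d = ΣQ_DR·Δt / A = 284.0 × 900 / (0.11 mi²) = 1.000 in.
The 1-inch UH is the DRH scaled by (1 in)/d, so U_p = 96.0 × 1/1.000 = 96.0 cfs.

U_p ≈ 96.0 cfs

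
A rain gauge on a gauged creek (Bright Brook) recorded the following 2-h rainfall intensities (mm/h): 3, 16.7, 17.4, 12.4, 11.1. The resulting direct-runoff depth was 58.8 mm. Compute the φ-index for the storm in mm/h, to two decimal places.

φ ≈ 7.05 mm/h

Only the 4 blocks with intensity above φ contribute runoff: 16.7, 17.4, 12.4, 11.1 mm/h.
Σ(I−φ)·Δt = d  ⇒  (16.7+17.4+12.4+11.1 − 4φ)·2 = 58.8
φ = (57.60 − 58.8/2) / 4 = 7.05 mm/h.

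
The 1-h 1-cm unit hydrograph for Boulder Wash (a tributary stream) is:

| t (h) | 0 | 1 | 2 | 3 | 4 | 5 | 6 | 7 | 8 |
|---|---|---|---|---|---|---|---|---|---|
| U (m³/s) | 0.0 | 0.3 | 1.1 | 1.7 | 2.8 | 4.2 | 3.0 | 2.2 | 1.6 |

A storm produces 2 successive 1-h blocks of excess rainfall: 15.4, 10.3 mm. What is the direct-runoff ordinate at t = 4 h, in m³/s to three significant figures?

Q ≈ 6.06 m³/s

By discrete convolution, Q_j = Σ (P_i / 10 mm) · U_{j−i}.
At t = 4 h (j=4): Q = (15.4/10)·2.8 + (10.3/10)·1.7 = 6.06 m³/s.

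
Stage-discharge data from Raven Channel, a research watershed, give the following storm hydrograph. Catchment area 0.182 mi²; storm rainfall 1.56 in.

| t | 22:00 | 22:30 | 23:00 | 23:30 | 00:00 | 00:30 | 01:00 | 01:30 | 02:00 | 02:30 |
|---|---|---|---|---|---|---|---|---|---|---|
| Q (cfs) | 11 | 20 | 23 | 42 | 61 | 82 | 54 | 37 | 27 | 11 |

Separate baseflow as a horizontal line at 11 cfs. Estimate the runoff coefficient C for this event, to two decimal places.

ΣQ_DR = 258.0 cfs; V = ΣQ_DR·Δt = 4.644 × 10^5 ft³.
Runoff depth d = V / A = 1.098 in.
C = d / P = 1.098 / 1.56 = 0.70.

C ≈ 0.70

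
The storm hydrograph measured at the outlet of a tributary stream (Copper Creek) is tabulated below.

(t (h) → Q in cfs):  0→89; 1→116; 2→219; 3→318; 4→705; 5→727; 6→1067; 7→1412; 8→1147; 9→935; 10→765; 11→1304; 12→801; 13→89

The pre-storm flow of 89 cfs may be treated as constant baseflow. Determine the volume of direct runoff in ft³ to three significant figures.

V ≈ 3.04 × 10^7 ft³

Direct-runoff ordinates (Q − Q_b): 0.0, 27.0, 130.0, 229.0, 616.0, 638.0, 978.0, 1323.0, 1058.0, 846.0, 676.0, 1215.0, 712.0, 0.0 cfs.
ΣQ_DR = 8448 cfs.
With Δt = 1 h = 3600 s, V = ΣQ_DR · Δt = 8448 × 3600 = 3.04 × 10^7 ft³.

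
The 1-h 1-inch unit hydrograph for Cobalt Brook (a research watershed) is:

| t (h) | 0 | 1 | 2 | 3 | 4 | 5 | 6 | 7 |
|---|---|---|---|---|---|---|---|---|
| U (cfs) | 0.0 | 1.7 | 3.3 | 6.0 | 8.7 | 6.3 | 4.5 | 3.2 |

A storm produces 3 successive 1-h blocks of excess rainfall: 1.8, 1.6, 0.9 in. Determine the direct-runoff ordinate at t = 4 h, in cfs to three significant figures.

By discrete convolution, Q_j = Σ (P_i / 1 in) · U_{j−i}.
At t = 4 h (j=4): Q = (1.8/1)·8.7 + (1.6/1)·6.0 + (0.9/1)·3.3 = 28.2 cfs.

Q ≈ 28.2 cfs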